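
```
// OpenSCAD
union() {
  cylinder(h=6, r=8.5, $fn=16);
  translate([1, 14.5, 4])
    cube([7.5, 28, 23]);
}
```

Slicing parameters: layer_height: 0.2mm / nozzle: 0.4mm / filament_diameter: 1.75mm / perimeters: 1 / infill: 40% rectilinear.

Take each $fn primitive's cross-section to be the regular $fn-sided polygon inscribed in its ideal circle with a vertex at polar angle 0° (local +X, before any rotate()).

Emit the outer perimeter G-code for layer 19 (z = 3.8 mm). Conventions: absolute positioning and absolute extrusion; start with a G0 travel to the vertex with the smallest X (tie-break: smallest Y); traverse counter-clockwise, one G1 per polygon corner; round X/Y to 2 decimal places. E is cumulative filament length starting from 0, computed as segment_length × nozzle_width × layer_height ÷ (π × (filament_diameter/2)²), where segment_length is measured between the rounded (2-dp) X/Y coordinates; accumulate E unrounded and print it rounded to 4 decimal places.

At z = 3.8 mm: the r=8.5 cylinder contributes a regular 16-gon of circumradius 8.5; the cube at (1, 14.5) does not reach this height (z outside [4, 27]); Combining (union): only the r=8.5 cylinder is present, so the union is just that shape — 1 connected region. The outline is a single polygon with 16 vertices. Extrusion per mm of travel: 0.4 × 0.2 / (π × 0.875²) = 0.033260. Accumulating E over each segment gives final E = 1.7645.

G0 X-8.50 Y0.00 Z3.80
G1 X-7.85 Y-3.25 E0.1102
G1 X-6.01 Y-6.01 E0.2206
G1 X-3.25 Y-7.85 E0.3309
G1 X0.00 Y-8.50 E0.4411
G1 X3.25 Y-7.85 E0.5514
G1 X6.01 Y-6.01 E0.6617
G1 X7.85 Y-3.25 E0.7720
G1 X8.50 Y0.00 E0.8823
G1 X7.85 Y3.25 E0.9925
G1 X6.01 Y6.01 E1.1028
G1 X3.25 Y7.85 E1.2131
G1 X0.00 Y8.50 E1.3234
G1 X-3.25 Y7.85 E1.4336
G1 X-6.01 Y6.01 E1.5439
G1 X-7.85 Y3.25 E1.6543
G1 X-8.50 Y0.00 E1.7645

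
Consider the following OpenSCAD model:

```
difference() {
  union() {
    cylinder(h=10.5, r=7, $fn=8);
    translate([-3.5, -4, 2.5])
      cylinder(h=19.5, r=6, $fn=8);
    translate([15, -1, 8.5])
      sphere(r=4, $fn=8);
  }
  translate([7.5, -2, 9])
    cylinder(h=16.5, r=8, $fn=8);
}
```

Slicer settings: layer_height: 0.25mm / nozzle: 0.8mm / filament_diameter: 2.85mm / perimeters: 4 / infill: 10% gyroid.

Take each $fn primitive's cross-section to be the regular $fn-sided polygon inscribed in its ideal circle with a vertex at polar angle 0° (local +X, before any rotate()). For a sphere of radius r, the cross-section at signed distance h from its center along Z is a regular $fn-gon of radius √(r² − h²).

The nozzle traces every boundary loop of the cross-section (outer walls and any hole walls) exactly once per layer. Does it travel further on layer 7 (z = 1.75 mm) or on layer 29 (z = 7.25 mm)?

layer 29 (z = 7.25 mm)

Layer 7 (z = 1.75): the cylinder: section is a regular 8-gon, circumradius r=7 (perimeter = 2·8·7.000·sin(180°/8) = 42.86 mm); the cylinder at (-3.5, -4) is absent (z outside [2.5, 22]); the sphere at (15, -1) is absent (|z−center|=6.750 > r=4); Merging all regions: only the r=7 cylinder is present, so the union is just that shape — boundary = 42.86 mm; the cylinder at (7.5, -2) is absent (z outside [9, 25.5]); Taking the first minus the rest: none of the subtracted shapes is present at this height, so the result so far is unchanged — boundary = 42.86 mm. So its perimeter = 42.86 mm. Layer 29 (z = 7.25): the r=7 cylinder contributes a regular 8-gon of circumradius 7 (perimeter = 2·8·7.000·sin(180°/8) = 42.86 mm); the r=6 cylinder at (-3.5, -4) contributes a regular 8-gon of circumradius 6 (perimeter = 2·8·6.000·sin(180°/8) = 36.74 mm); the r=4 sphere at (15, -1) contributes a regular 8-gon of circumradius √(4²−1.25²) = 3.800 (perimeter = 2·8·3.800·sin(180°/8) = 23.27 mm); Combining (union): the regions partially overlap (shared area 55.73 mm²), so the edge portions inside another operand are dropped and the merged outline is re-measured after clipping — boundary = 74.54 mm; the cylinder at (7.5, -2) is absent (z outside [9, 25.5]); Subtracting the remaining from the first: none of the subtracted shapes is present at this height, so the result so far is unchanged — boundary = 74.54 mm. So its perimeter = 74.54 mm. Layer 29 is larger (74.54 vs 42.86 mm).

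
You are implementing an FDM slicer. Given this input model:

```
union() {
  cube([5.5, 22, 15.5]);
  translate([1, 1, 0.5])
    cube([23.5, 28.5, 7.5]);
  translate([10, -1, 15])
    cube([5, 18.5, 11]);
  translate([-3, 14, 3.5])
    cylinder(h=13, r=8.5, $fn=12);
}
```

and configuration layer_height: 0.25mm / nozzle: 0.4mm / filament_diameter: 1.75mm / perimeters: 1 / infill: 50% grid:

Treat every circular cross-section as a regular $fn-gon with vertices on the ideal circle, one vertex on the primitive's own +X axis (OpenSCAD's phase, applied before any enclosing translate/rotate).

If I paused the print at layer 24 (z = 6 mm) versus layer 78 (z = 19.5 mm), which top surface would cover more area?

Layer 24 (z = 6): the cube (footprint 5.5×22) is included at this height (area 121.00 mm²); the cube at (1, 1) (footprint 23.5×28.5) is included at this height (area 669.75 mm²); the cube at (10, -1) is not intersected at this z (z outside [15, 26]); the r=8.5 cylinder at (-3, 14) contributes a regular 12-gon of circumradius 8.5 (area = (12/2)·8.500²·sin(360°/12) = 216.75 mm²); Merging all regions: the regions partially overlap — summed areas 1007.50 mm² minus the doubly-counted overlap 154.29 mm² gives 853.21 mm² — area = 853.21 mm². So its area = 853.21 mm². Layer 78 (z = 19.5): the cube is absent (z outside [0, 15.5]); the cube at (1, 1) does not reach this height (z outside [0.5, 8]); the cube at (10, -1) (footprint 5×18.5) is included at this height (area 92.50 mm²); the cylinder at (-3, 14) is not intersected at this z (z outside [3.5, 16.5]); Merging all regions: only the 5×18.5 cube at (10, -1) is present, so the union is just that shape — area = 92.50 mm². So its area = 92.50 mm². Layer 24 is larger (853.21 vs 92.50 mm²).

layer 24 (z = 6 mm)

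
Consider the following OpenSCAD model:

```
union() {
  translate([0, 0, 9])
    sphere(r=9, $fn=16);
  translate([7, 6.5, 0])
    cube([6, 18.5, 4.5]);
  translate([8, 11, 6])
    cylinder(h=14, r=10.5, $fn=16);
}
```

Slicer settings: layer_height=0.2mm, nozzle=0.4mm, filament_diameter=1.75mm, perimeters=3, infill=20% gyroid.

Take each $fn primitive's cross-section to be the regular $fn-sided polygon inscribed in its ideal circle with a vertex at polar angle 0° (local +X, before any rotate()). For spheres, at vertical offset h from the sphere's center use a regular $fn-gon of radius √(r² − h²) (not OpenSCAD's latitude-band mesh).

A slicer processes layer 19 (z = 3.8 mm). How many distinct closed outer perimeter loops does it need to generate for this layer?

At z = 3.8 mm: the r=9 sphere contributes a regular 16-gon of circumradius √(9²−5.2²) = 7.346; the 6×18.5 cube at (7, 6.5) contributes its full rectangle; the cylinder at (8, 11) does not reach this height (z outside [6, 20]); Merging all regions: the 2 present regions are separate (no shared area or edge), so areas and boundary lengths simply add and each stays a separate island — 2 connected regions. The result has 2 disconnected regions.

2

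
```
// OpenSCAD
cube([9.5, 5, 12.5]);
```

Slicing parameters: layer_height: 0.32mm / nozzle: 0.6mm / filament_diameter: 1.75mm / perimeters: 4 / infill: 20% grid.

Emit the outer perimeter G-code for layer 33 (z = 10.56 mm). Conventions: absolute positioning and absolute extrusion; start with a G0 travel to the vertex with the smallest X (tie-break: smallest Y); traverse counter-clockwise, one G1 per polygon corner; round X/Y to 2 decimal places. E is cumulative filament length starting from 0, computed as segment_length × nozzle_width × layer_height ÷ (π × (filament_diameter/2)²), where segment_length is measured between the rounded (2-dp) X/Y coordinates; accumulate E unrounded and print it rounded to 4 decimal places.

G0 X0.00 Y0.00 Z10.56
G1 X9.50 Y0.00 E0.7583
G1 X9.50 Y5.00 E1.1575
G1 X0.00 Y5.00 E1.9158
G1 X0.00 Y0.00 E2.3149

At z = 10.56 mm: the cube is present — its section is the full 9.5×5 rectangle. The outline is a single polygon with 4 vertices. Extrusion per mm of travel: 0.6 × 0.32 / (π × 0.875²) = 0.079824. Accumulating E over each segment gives final E = 2.3149.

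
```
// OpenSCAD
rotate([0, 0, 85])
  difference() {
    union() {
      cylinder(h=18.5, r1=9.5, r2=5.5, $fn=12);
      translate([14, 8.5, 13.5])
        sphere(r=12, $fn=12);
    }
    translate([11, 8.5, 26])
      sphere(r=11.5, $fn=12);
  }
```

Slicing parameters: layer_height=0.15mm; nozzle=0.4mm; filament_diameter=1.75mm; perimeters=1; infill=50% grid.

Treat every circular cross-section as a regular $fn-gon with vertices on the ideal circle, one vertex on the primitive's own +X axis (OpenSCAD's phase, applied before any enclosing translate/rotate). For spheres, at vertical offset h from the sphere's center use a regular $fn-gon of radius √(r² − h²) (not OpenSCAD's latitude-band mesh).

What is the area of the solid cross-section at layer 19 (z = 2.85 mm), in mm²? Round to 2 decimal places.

At z = 2.85 mm: the cone contributes a regular 12-gon of circumradius 8.884 (interpolated between r1=9.5 and r2=5.5 at t=0.154) (area = (12/2)·8.884²·sin(360°/12) = 236.76 mm²); the r=12 sphere at (14, 8.5) contributes a regular 12-gon of circumradius √(12²−10.65²) = 5.530 (area = (12/2)·5.530²·sin(360°/12) = 91.73 mm²); Taking the union: the 2 present regions are separate (no shared area or edge), so areas and boundary lengths simply add and each stays a separate island — area = 328.50 mm²; the sphere at (11, 8.5) is absent (|z−center|=23.150 > r=11.5); Subtracting the remaining from the first: none of the subtracted shapes is present at this height, so that combined region is unchanged — area = 328.50 mm²; (rotated 85° about Z; rotation is an isometry so areas/perimeters/island counts are preserved). Overall, the cross-section has 2 separate islands. Net area = 328.50 mm².

328.50 mm²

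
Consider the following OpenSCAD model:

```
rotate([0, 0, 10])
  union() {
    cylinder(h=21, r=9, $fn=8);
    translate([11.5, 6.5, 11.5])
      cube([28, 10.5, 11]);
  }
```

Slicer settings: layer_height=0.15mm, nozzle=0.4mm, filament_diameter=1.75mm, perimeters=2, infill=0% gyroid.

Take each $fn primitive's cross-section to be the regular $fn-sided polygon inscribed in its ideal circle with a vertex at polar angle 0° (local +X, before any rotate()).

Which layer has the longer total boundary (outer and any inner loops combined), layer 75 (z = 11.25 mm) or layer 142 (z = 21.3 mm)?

layer 142 (z = 21.3 mm)

Layer 75 (z = 11.25): the r=9 cylinder gives a regular 8-gon of circumradius 9 (constant along its height) (perimeter = 2·8·9.000·sin(180°/8) = 55.11 mm); the cube at (11.5, 6.5) is not intersected at this z (z outside [11.5, 22.5]); Taking the union: only the r=9 cylinder is present, so the union is just that shape — boundary = 55.11 mm; (rotated 10° about Z; rotation is an isometry so areas/perimeters/island counts are preserved). So its perimeter = 55.11 mm. Layer 142 (z = 21.3): the cylinder is not intersected at this z (z outside [0, 21]); the cube at (11.5, 6.5) is present — its section is the full 28×10.5 rectangle (perimeter 77.00 mm); Merging all regions: only the 28×10.5 cube at (11.5, 6.5) is present, so the union is just that shape — boundary = 77.00 mm; (whole slice rotated 10° about Z — lengths, areas and connectivity unchanged). So its perimeter = 77.00 mm. Layer 142 is larger (77.00 vs 55.11 mm).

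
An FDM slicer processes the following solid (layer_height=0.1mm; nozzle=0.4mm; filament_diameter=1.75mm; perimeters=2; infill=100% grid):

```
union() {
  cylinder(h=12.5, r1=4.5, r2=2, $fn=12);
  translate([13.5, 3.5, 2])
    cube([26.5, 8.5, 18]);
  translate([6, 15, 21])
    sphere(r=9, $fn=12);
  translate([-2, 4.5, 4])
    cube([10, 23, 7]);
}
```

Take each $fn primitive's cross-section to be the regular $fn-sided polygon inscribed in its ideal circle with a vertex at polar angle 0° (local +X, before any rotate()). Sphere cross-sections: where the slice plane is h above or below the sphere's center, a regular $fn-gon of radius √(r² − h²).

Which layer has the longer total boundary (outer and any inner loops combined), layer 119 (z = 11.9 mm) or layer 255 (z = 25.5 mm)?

layer 119 (z = 11.9 mm)

Layer 119 (z = 11.9): the cone contributes a regular 12-gon of circumradius 2.120 (interpolated between r1=4.5 and r2=2 at t=0.952) (perimeter = 2·12·2.120·sin(180°/12) = 13.17 mm); the cube at (13.5, 3.5) is present — its section is the full 26.5×8.5 rectangle (perimeter 70.00 mm); the sphere at (6, 15) does not reach this height (|z−center|=9.100 > r=9); the cube at (-2, 4.5) is not intersected at this z (z outside [4, 11]); Merging all regions: the 2 present regions are separate (no shared area or edge), so areas and boundary lengths simply add and each stays a separate island — boundary = 83.17 mm. So its perimeter = 83.17 mm. Layer 255 (z = 25.5): the cone is not intersected at this z (z outside [0, 12.5]); the cube at (13.5, 3.5) does not reach this height (z outside [2, 20]); the r=9 sphere at (6, 15) contributes a regular 12-gon of circumradius √(9²−4.5²) = 7.794 (perimeter = 2·12·7.794·sin(180°/12) = 48.42 mm); the cube at (-2, 4.5) is not intersected at this z (z outside [4, 11]); Merging all regions: only the r=9 sphere at (6, 15) is present, so the union is just that shape — boundary = 48.42 mm. So its perimeter = 48.42 mm. Layer 119 is larger (83.17 vs 48.42 mm).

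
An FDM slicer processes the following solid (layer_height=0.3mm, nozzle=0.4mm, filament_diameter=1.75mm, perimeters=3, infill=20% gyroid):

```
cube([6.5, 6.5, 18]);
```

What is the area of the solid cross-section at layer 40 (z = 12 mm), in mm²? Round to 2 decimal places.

42.25 mm²

At z = 12 mm: the cube is present — its section is the full 6.5×6.5 rectangle (area 42.25 mm²). Overall, the cross-section is a single solid region. Net area = 42.25 mm².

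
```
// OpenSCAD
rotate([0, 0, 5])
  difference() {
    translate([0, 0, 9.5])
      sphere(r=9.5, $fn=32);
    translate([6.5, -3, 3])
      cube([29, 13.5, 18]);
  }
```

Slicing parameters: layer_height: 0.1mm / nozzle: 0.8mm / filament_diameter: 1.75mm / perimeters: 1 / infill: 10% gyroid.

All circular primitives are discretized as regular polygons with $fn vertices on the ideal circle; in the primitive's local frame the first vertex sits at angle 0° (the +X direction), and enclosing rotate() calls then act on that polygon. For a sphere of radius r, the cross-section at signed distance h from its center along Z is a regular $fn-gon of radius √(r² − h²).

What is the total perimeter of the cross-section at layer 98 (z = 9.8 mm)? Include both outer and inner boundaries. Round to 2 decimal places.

At z = 9.8 mm: the sphere: section is a regular 32-gon, circumradius = √(r²−h²) = √(9.5²−0.3²) = 9.495 (perimeter = 2·32·9.495·sin(180°/32) = 59.56 mm); the cube at (6.5, -3) is present — its section is the full 29×13.5 rectangle (perimeter 85.00 mm); Taking the first minus the rest: starting from the r=9.5 sphere, the 29×13.5 cube at (6.5, -3) partially overlaps it — only the 22.50 mm² overlap (of its 391.50 mm²) is removed, clipping the outline — boundary = 61.14 mm; (rotated 5° about Z; rotation is an isometry so areas/perimeters/island counts are preserved). Overall, the cross-section is a single solid region. Total boundary length (outer) = 61.14 mm.

61.14 mm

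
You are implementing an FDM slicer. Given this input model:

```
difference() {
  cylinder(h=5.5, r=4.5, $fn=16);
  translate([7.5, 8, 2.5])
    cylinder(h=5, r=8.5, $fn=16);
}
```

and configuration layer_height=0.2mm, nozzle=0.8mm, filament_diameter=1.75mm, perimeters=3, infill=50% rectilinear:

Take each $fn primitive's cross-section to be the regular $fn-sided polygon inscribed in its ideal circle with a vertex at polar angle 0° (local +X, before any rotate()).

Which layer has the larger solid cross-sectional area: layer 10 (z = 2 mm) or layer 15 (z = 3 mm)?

Layer 10 (z = 2): the r=4.5 cylinder contributes a regular 16-gon of circumradius 4.5 (area = (16/2)·4.500²·sin(360°/16) = 61.99 mm²); the cylinder at (7.5, 8) does not reach this height (z outside [2.5, 7.5]); After the difference (first − rest): none of the subtracted shapes is present at this height, so the r=4.5 cylinder is unchanged — area = 61.99 mm². So its area = 61.99 mm². Layer 15 (z = 3): the cylinder: section is a regular 16-gon, circumradius r=4.5 (area = (16/2)·4.500²·sin(360°/16) = 61.99 mm²); the cylinder at (7.5, 8): section is a regular 16-gon, circumradius r=8.5 (area = (16/2)·8.500²·sin(360°/16) = 221.19 mm²); After the difference (first − rest): starting from the r=4.5 cylinder (61.99 mm²), the r=8.5 cylinder at (7.5, 8) partially overlaps it — only the 7.92 mm² overlap (of its 221.19 mm²) is removed, clipping the outline — area = 54.07 mm². So its area = 54.07 mm². Layer 10 is larger (61.99 vs 54.07 mm²).

layer 10 (z = 2 mm)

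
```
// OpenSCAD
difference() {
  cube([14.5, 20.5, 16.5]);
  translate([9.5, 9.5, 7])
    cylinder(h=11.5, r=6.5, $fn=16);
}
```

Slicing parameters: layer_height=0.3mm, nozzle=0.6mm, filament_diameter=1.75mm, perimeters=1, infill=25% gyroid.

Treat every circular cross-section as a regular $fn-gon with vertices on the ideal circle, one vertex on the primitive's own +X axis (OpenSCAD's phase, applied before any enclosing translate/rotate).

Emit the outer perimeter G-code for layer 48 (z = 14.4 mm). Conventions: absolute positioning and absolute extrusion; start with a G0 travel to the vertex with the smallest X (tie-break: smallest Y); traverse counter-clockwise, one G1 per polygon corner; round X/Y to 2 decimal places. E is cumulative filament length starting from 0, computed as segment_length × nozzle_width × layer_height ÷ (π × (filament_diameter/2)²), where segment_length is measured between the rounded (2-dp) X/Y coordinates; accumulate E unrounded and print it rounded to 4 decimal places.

At z = 14.4 mm: the cube (footprint 14.5×20.5) is included at this height; the r=6.5 cylinder at (9.5, 9.5) gives a regular 16-gon of circumradius 6.5 (constant along its height); Subtracting the remaining from the first: starting from the 14.5×20.5 cube, the r=6.5 cylinder at (9.5, 9.5) partially overlaps it — only the 121.60 mm² overlap (of its 129.35 mm²) is removed, clipping the outline — 1 connected region. The outline is a single polygon with 19 vertices. Extrusion per mm of travel: 0.6 × 0.3 / (π × 0.875²) = 0.074835. Accumulating E over each segment gives final E = 7.0294.

G0 X0.00 Y0.00 Z14.40
G1 X14.50 Y0.00 E1.0851
G1 X14.50 Y5.51 E1.4975
G1 X14.10 Y4.90 E1.5520
G1 X11.99 Y3.49 E1.7420
G1 X9.50 Y3.00 E1.9319
G1 X7.01 Y3.49 E2.1218
G1 X4.90 Y4.90 E2.3117
G1 X3.49 Y7.01 E2.5016
G1 X3.00 Y9.50 E2.6915
G1 X3.49 Y11.99 E2.8814
G1 X4.90 Y14.10 E3.0714
G1 X7.01 Y15.51 E3.2613
G1 X9.50 Y16.00 E3.4512
G1 X11.99 Y15.51 E3.6411
G1 X14.10 Y14.10 E3.8310
G1 X14.50 Y13.49 E3.8856
G1 X14.50 Y20.50 E4.4102
G1 X0.00 Y20.50 E5.4953
G1 X0.00 Y0.00 E7.0294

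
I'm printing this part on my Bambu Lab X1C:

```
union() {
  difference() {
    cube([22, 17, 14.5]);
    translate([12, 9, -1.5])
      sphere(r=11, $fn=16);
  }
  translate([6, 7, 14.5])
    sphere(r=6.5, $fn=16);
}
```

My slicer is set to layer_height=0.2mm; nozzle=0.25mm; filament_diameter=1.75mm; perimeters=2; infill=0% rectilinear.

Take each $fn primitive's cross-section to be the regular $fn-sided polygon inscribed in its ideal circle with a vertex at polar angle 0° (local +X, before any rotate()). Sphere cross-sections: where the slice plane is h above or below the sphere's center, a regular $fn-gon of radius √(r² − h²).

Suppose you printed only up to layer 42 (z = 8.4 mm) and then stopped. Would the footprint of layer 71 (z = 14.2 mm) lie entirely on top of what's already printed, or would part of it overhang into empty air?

Compare the two slices. At z = 8.4: the 22×17 cube contributes its full rectangle (area 374.00 mm²); the sphere at (12, 9): section is a regular 16-gon, circumradius = √(r²−h²) = √(11²−9.9²) = 4.795 (area = (16/2)·4.795²·sin(360°/16) = 70.38 mm²); Taking the first minus the rest: starting from the 22×17 cube (374.00 mm²), the r=11 sphere at (12, 9) lies wholly inside it (removes its full 70.38 mm² and its 29.93 mm outline becomes a hole wall) — area = 303.62 mm²; the sphere at (6, 7): section is a regular 16-gon, circumradius = √(r²−h²) = √(6.5²−6.1²) = 2.245 (area = (16/2)·2.245²·sin(360°/16) = 15.43 mm²); Merging all regions: the regions partially overlap — summed areas 319.05 mm² minus the doubly-counted overlap 14.32 mm² gives 304.72 mm² — area = 304.72 mm². At z = 14.2: the cube is present — its section is the full 22×17 rectangle (area 374.00 mm²); the sphere at (12, 9) is not intersected at this z (|z−center|=15.700 > r=11); Taking the first minus the rest: none of the subtracted shapes is present at this height, so the 22×17 cube is unchanged — area = 374.00 mm²; the r=6.5 sphere at (6, 7) contributes a regular 16-gon of circumradius √(6.5²−0.3²) = 6.493 (area = (16/2)·6.493²·sin(360°/16) = 129.07 mm²); Merging all regions: the regions partially overlap — summed areas 503.07 mm² minus the doubly-counted overlap 127.85 mm² gives 375.22 mm² — area = 375.22 mm². Checking containment: at z = 14.2 the cross-section extends beyond the z = 8.4 cross-section by about 70.50 mm².

part overhangs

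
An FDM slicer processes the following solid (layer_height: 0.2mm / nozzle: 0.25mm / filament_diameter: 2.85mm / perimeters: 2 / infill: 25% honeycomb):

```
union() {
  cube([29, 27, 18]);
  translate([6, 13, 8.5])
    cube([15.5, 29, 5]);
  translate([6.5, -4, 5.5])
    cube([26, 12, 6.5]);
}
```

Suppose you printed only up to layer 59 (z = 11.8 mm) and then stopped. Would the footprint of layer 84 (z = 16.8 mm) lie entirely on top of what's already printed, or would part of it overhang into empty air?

Compare the two slices. At z = 11.8: the cube (footprint 29×27) is included at this height (area 783.00 mm²); the cube at (6, 13) is present — its section is the full 15.5×29 rectangle (area 449.50 mm²); the cube at (6.5, -4) (footprint 26×12) is included at this height (area 312.00 mm²); Taking the union: the regions partially overlap — summed areas 1544.50 mm² minus the doubly-counted overlap 397.00 mm² gives 1147.50 mm² — area = 1147.50 mm². At z = 16.8: the cube is present — its section is the full 29×27 rectangle (area 783.00 mm²); the cube at (6, 13) is absent (z outside [8.5, 13.5]); the cube at (6.5, -4) is not intersected at this z (z outside [5.5, 12]); Taking the union: only the 29×27 cube is present, so the union is just that shape — area = 783.00 mm². Checking containment: the cross-section at z = 16.8 is a subset of the cross-section at z = 11.8.

entirely on top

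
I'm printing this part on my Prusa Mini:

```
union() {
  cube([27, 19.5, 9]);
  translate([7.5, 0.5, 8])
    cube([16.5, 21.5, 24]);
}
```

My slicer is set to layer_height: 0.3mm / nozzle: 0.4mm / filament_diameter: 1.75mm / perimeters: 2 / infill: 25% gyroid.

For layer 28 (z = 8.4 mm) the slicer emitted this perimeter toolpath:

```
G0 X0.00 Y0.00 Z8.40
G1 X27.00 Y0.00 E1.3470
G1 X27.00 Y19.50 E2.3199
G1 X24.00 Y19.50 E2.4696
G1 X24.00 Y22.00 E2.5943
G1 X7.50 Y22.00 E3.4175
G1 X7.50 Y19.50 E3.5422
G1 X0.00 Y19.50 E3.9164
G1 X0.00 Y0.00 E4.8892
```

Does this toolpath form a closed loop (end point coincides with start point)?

yes

Start point (G0): (0.00, 0.00). End point (last G1): the path returns to the start — closed.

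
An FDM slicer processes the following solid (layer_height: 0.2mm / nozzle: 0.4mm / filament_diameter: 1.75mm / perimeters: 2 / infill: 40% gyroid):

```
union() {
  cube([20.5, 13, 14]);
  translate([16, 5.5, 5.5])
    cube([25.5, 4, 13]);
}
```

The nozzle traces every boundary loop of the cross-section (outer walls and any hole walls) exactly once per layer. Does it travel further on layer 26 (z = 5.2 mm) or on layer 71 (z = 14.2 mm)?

layer 26 (z = 5.2 mm)

Layer 26 (z = 5.2): the cube (footprint 20.5×13) is included at this height (perimeter 67.00 mm); the cube at (16, 5.5) does not reach this height (z outside [5.5, 18.5]); Merging all regions: only the 20.5×13 cube is present, so the union is just that shape — boundary = 67.00 mm. So its perimeter = 67.00 mm. Layer 71 (z = 14.2): the cube does not reach this height (z outside [0, 14]); the cube at (16, 5.5) (footprint 25.5×4) is included at this height (perimeter 59.00 mm); Combining (union): only the 25.5×4 cube at (16, 5.5) is present, so the union is just that shape — boundary = 59.00 mm. So its perimeter = 59.00 mm. Layer 26 is larger (67.00 vs 59.00 mm).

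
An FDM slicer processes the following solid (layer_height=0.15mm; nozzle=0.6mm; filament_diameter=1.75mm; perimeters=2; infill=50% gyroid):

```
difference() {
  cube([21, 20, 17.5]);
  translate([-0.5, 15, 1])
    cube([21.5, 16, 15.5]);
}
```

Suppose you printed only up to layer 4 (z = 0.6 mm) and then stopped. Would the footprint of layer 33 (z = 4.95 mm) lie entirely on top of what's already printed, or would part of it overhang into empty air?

entirely on top

Compare the two slices. At z = 0.6: the cube is present — its section is the full 21×20 rectangle (area 420.00 mm²); the cube at (-0.5, 15) is not intersected at this z (z outside [1, 16.5]); Taking the first minus the rest: none of the subtracted shapes is present at this height, so the 21×20 cube is unchanged — area = 420.00 mm². At z = 4.95: the cube is present — its section is the full 21×20 rectangle (area 420.00 mm²); the cube at (-0.5, 15) is present — its section is the full 21.5×16 rectangle (area 344.00 mm²); Taking the first minus the rest: starting from the 21×20 cube (420.00 mm²), the 21.5×16 cube at (-0.5, 15) partially overlaps it — only the 105.00 mm² overlap (of its 344.00 mm²) is removed, clipping the outline — area = 315.00 mm². Checking containment: the cross-section at z = 4.95 is a subset of the cross-section at z = 0.6.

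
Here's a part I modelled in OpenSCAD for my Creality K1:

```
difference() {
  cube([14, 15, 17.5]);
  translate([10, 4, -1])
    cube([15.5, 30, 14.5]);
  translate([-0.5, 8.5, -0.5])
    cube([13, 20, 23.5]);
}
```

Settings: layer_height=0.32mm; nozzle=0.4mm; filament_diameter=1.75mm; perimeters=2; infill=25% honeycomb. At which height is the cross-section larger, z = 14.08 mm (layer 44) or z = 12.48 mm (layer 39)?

Layer 44 (z = 14.08): the cube (footprint 14×15) is included at this height (area 210.00 mm²); the cube at (10, 4) is absent (z outside [-1, 13.5]); the 13×20 cube at (-0.5, 8.5) contributes its full rectangle (area 260.00 mm²); Taking the first minus the rest: starting from the 14×15 cube (210.00 mm²), the 13×20 cube at (-0.5, 8.5) partially overlaps it — only the 81.25 mm² overlap (of its 260.00 mm²) is removed, clipping the outline — area = 128.75 mm². So its area = 128.75 mm². Layer 39 (z = 12.48): the cube (footprint 14×15) is included at this height (area 210.00 mm²); the cube at (10, 4) (footprint 15.5×30) is included at this height (area 465.00 mm²); the 13×20 cube at (-0.5, 8.5) contributes its full rectangle (area 260.00 mm²); Taking the first minus the rest: starting from the 14×15 cube (210.00 mm²), the 15.5×30 cube at (10, 4) partially overlaps it — only the 44.00 mm² overlap (of its 465.00 mm²) is removed, clipping the outline; the 13×20 cube at (-0.5, 8.5) partially overlaps it — only the 65.00 mm² overlap (of its 260.00 mm²) is removed, clipping the outline — area = 101.00 mm². So its area = 101.00 mm². Layer 44 is larger (128.75 vs 101.00 mm²).

layer 44 (z = 14.08 mm)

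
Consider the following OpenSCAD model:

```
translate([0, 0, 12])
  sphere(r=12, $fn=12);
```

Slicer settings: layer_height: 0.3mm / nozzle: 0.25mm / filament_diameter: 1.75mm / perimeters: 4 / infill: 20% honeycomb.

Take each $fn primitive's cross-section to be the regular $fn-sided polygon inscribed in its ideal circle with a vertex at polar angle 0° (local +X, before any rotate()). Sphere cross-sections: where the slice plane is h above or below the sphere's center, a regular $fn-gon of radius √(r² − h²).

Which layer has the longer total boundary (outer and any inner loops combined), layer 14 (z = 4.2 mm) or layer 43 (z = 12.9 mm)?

Layer 14 (z = 4.2): the r=12 sphere contributes a regular 12-gon of circumradius √(12²−7.8²) = 9.119 (perimeter = 2·12·9.119·sin(180°/12) = 56.65 mm). So its perimeter = 56.65 mm. Layer 43 (z = 12.9): the sphere: section is a regular 12-gon, circumradius = √(r²−h²) = √(12²−0.9²) = 11.966 (perimeter = 2·12·11.966·sin(180°/12) = 74.33 mm). So its perimeter = 74.33 mm. Layer 43 is larger (74.33 vs 56.65 mm).

layer 43 (z = 12.9 mm)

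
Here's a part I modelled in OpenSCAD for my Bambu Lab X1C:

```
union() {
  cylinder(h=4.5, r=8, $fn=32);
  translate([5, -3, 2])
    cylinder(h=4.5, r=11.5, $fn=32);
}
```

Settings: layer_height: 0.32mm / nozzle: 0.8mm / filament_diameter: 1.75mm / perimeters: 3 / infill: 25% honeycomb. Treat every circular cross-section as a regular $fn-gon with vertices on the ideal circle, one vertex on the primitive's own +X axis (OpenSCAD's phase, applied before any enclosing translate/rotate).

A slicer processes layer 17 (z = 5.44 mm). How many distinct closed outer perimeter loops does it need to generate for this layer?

1

At z = 5.44 mm: the cylinder is absent (z outside [0, 4.5]); the r=11.5 cylinder at (5, -3) contributes a regular 32-gon of circumradius 11.5; Combining (union): only the r=11.5 cylinder at (5, -3) is present, so the union is just that shape — 1 connected region. The result has 1 disconnected region.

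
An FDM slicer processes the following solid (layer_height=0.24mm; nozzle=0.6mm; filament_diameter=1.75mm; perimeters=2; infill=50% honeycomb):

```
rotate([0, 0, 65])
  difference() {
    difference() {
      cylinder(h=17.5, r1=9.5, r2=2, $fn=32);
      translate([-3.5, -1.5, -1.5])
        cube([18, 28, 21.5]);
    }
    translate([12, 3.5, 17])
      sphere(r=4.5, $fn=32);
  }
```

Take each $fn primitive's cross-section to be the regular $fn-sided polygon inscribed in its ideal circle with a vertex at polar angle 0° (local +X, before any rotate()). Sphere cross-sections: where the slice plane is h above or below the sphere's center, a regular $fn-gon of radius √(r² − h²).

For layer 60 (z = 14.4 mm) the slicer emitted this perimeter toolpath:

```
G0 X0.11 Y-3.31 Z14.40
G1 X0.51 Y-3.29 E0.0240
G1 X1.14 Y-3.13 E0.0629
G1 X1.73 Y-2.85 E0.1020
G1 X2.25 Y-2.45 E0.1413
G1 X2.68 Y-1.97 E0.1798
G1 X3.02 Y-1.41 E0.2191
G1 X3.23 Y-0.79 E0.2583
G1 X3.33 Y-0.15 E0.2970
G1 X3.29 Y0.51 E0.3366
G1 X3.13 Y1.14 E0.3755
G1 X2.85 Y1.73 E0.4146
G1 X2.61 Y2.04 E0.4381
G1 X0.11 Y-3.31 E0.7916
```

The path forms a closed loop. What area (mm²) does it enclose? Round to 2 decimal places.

Apply the shoelace formula to the sequence of (X, Y) vertices; enclosed area = 7.69 mm².

7.69 mm²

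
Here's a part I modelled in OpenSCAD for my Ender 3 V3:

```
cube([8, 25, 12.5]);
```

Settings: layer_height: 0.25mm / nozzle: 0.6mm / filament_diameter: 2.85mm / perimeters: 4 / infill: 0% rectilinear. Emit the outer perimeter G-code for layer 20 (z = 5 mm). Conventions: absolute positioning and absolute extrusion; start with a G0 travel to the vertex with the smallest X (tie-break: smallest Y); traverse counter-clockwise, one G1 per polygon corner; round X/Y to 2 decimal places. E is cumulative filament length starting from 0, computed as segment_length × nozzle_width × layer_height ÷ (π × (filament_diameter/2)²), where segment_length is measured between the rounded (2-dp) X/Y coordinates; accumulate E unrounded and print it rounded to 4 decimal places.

G0 X0.00 Y0.00 Z5.00
G1 X8.00 Y0.00 E0.1881
G1 X8.00 Y25.00 E0.7759
G1 X0.00 Y25.00 E0.9640
G1 X0.00 Y0.00 E1.5519

At z = 5 mm: the cube is present — its section is the full 8×25 rectangle. The outline is a single polygon with 4 vertices. Extrusion per mm of travel: 0.6 × 0.25 / (π × 1.425²) = 0.023513. Accumulating E over each segment gives final E = 1.5519.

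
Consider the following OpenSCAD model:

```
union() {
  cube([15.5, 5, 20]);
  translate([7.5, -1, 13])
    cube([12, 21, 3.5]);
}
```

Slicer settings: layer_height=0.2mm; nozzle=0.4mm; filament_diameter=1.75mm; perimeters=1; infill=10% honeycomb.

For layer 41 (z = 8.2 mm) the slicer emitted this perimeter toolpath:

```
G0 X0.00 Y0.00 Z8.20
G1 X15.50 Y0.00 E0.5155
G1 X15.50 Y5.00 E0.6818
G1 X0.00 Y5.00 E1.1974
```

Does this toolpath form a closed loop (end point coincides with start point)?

Start point (G0): (0.00, 0.00). End point (last G1): the path does not return to the start — open.

no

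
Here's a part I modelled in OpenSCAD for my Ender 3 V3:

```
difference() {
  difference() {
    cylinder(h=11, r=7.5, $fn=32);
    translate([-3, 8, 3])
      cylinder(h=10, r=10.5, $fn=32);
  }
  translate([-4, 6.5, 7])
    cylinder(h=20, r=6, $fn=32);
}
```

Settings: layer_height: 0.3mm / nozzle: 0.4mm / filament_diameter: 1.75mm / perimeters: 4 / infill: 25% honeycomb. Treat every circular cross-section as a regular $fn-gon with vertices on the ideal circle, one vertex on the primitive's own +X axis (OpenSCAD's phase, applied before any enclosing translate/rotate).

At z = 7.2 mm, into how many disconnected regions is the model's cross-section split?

At z = 7.2 mm: the cylinder: section is a regular 32-gon, circumradius r=7.5; the cylinder at (-3, 8): section is a regular 32-gon, circumradius r=10.5; Subtracting the remaining from the first: starting from the r=7.5 cylinder, the r=10.5 cylinder at (-3, 8) partially overlaps it — only the 102.03 mm² overlap (of its 344.14 mm²) is removed, clipping the outline — 1 connected region; the r=6 cylinder at (-4, 6.5) contributes a regular 32-gon of circumradius 6; After the difference (first − rest): starting from that combined region, the r=6 cylinder at (-4, 6.5) misses the remaining region (no effect) — 1 connected region. The result has 1 disconnected region.

1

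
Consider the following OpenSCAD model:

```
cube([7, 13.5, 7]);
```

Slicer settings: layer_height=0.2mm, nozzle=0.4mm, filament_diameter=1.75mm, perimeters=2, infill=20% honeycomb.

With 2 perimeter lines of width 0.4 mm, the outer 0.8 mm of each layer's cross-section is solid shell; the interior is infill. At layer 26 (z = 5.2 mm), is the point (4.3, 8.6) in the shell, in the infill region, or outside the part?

infill

At z = 5.2 mm: the cube is present — its section is the full 7×13.5 rectangle. Overall, the cross-section is a single solid region. The nearest boundary edge runs (7.00, 0.00)→(7.00, 13.50); distance from the point to it = 2.70 mm. The point is inside the cross-section and 2.70 mm from the nearest boundary — more than the 0.8 mm shell width (2 × 0.4), so it's in the infill interior.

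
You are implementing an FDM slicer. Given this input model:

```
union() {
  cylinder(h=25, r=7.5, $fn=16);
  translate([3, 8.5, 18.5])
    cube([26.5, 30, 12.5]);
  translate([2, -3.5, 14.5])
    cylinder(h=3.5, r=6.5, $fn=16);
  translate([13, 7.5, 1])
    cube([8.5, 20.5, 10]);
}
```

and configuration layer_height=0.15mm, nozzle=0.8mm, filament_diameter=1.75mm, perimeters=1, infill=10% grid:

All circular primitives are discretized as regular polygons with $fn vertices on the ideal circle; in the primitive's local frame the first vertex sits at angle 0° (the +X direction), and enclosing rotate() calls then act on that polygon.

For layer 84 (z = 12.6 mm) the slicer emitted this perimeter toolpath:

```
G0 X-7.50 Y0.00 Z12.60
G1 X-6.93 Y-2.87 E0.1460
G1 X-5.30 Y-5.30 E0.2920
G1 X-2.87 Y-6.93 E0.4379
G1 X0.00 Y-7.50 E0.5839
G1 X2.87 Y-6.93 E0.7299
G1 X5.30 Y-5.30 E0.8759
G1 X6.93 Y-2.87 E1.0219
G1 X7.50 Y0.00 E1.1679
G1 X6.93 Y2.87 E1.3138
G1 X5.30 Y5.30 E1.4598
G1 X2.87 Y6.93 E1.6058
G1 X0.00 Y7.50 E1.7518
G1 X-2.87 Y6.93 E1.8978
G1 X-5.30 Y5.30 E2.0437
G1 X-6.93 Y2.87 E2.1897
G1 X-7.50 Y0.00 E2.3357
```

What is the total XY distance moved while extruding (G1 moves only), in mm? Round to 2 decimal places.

Sum the Euclidean lengths of each G1 segment: total = 46.82 mm.

46.82 mm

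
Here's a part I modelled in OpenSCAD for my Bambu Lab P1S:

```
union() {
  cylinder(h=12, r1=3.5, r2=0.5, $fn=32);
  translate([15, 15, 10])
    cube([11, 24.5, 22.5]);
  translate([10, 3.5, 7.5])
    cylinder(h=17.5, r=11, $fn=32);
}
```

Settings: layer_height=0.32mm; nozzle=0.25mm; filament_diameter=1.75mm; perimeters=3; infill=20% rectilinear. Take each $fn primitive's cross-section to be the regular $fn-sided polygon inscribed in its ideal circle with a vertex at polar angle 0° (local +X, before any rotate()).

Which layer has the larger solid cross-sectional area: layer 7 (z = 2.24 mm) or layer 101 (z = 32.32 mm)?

Layer 7 (z = 2.24): the cone: at t=0.187 of its height the radius interpolates to r₁+(r₂−r₁)t = 2.940, giving a regular 32-gon of that circumradius (area = (32/2)·2.940²·sin(360°/32) = 26.98 mm²); the cube at (15, 15) does not reach this height (z outside [10, 32.5]); the cylinder at (10, 3.5) is not intersected at this z (z outside [7.5, 25]); Combining (union): only the cone is present, so the union is just that shape — area = 26.98 mm². So its area = 26.98 mm². Layer 101 (z = 32.32): the cone does not reach this height (z outside [0, 12]); the cube at (15, 15) is present — its section is the full 11×24.5 rectangle (area 269.50 mm²); the cylinder at (10, 3.5) is absent (z outside [7.5, 25]); Taking the union: only the 11×24.5 cube at (15, 15) is present, so the union is just that shape — area = 269.50 mm². So its area = 269.50 mm². Layer 101 is larger (269.50 vs 26.98 mm²).

layer 101 (z = 32.32 mm)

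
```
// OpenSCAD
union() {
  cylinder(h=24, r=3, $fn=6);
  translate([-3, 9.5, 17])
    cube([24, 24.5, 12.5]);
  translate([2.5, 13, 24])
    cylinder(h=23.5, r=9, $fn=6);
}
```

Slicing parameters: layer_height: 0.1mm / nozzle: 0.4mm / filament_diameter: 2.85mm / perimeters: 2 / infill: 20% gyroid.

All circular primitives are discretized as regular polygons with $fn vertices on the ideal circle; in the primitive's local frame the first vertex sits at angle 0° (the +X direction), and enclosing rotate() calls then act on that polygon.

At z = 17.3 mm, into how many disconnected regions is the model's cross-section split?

At z = 17.3 mm: the cylinder: section is a regular 6-gon, circumradius r=3; the 24×24.5 cube at (-3, 9.5) contributes its full rectangle; the cylinder at (2.5, 13) does not reach this height (z outside [24, 47.5]); Taking the union: the 2 present regions are separate (no shared area or edge), so areas and boundary lengths simply add and each stays a separate island — 2 connected regions. The result has 2 disconnected regions.

2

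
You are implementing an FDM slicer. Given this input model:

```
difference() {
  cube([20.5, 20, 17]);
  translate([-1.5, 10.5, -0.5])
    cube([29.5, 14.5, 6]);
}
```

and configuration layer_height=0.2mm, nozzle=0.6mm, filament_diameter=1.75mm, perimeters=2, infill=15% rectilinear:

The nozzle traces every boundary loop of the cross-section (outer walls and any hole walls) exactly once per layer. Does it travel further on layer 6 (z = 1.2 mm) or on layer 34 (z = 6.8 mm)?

Layer 6 (z = 1.2): the cube (footprint 20.5×20) is included at this height (perimeter 81.00 mm); the cube at (-1.5, 10.5) (footprint 29.5×14.5) is included at this height (perimeter 88.00 mm); After the difference (first − rest): starting from the 20.5×20 cube, the 29.5×14.5 cube at (-1.5, 10.5) partially overlaps it — only the 194.75 mm² overlap (of its 427.75 mm²) is removed, clipping the outline — boundary = 62.00 mm. So its perimeter = 62.00 mm. Layer 34 (z = 6.8): the 20.5×20 cube contributes its full rectangle (perimeter 81.00 mm); the cube at (-1.5, 10.5) is not intersected at this z (z outside [-0.5, 5.5]); After the difference (first − rest): none of the subtracted shapes is present at this height, so the 20.5×20 cube is unchanged — boundary = 81.00 mm. So its perimeter = 81.00 mm. Layer 34 is larger (81.00 vs 62.00 mm).

layer 34 (z = 6.8 mm)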